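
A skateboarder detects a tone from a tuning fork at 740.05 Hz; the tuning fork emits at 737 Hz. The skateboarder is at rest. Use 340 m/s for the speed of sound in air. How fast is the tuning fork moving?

f' > f, so the tuning fork is approaching.
f' = f · v/(v − v_s) ⇒ v_s = v · |1 − f/f'|.
v_s = 340 × |1 − 737/740.05| = 340 × 0.004121 ≈ 1.40 m/s.

1.40 m/s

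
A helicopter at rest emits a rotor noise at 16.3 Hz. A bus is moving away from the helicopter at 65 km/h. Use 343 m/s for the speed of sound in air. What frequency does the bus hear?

15.4 Hz

65 km/h = 18.06 m/s.
Moving observer, stationary source: f' = f · (v − v_o)/v.
f' = 16.3 × (343 − 18.06)/343 = 16.3 × 324.94/343 ≈ 15.4 Hz.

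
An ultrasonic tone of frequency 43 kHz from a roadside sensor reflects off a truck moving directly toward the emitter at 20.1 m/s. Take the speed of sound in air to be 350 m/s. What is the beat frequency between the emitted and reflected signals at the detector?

At the truck (a moving observer), f₁ = f₀ · (v + u)/v = 43 × 370.1/350 ≈ 45.47 kHz.
On reflection it acts as a source moving toward the stationary detector: f₂ = f₁ · v/(v − u) = 45.47 × 350/329.9 ≈ 48.24 kHz.
Equivalently f₂ = f₀ · (v + u)/(v − u).
Beat frequency (with f₀ = 43000 Hz): |f₂ − f₀| = 2u·f₀/(v − u) = 2 × 20.1 × 43000/329.9 ≈ 5240 Hz.

5240 Hz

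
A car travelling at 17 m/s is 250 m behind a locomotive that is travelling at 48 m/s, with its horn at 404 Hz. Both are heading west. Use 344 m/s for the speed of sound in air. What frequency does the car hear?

372 Hz

The car is behind, so the locomotive is moving away from it while the car is moving toward the locomotive.
With source receding and observer approaching, f' = f · (v + v_o)/(v + v_s).
f' = 404 × (344 + 17)/(344 + 48) = 404 × 361/392 ≈ 372 Hz.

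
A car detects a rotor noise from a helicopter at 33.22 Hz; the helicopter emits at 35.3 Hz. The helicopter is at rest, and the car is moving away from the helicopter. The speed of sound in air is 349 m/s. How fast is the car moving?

f' = f · (v − v_o)/v ⇒ v_o = v · |f'/f − 1|.
v_o = 349 × |33.22/35.3 − 1| = 349 × 0.05892 ≈ 20.6 m/s.

20.6 m/s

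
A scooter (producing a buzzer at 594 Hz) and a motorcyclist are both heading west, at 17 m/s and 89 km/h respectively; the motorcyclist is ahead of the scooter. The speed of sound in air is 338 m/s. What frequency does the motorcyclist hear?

89 km/h = 24.72 m/s.
The motorcyclist is ahead, so the scooter is moving toward it while the motorcyclist is moving away from the scooter.
Both move, so f' = f · (v − v_o)/(v − v_s).
f' = 594 × (338 − 24.72)/(338 − 17) = 594 × 313.28/321 ≈ 580 Hz.

580 Hz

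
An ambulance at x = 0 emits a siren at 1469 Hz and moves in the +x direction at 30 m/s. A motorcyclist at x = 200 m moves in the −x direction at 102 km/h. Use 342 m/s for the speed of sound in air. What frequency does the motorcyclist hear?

102 km/h = 28.33 m/s.
The observer lies on the +x side, so the source is heading toward the observer and the observer is heading toward the source.
General Doppler shift: f' = f · (v + v_o)/(v − v_s).
f' = 1469 × (342 + 28.33)/(342 − 30) = 1469 × 370.33/312 ≈ 1744 Hz.

1744 Hz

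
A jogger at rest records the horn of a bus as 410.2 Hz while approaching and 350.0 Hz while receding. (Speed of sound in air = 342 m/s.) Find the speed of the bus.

27 m/s

f₁/f₂ = (v + v_s)/(v − v_s), so v_s = v · (f₁ − f₂)/(f₁ + f₂).
v_s = 342 × (410.2 − 350.0)/(410.2 + 350.0) = 342 × 60.2/760.2 ≈ 27 m/s.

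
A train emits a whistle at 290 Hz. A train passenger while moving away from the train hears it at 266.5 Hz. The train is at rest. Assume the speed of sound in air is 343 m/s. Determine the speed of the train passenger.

f' = f · (v − v_o)/v ⇒ v_o = v · |f'/f − 1|.
v_o = 343 × |266.5/290 − 1| = 343 × 0.08103 ≈ 28 m/s.

28 m/s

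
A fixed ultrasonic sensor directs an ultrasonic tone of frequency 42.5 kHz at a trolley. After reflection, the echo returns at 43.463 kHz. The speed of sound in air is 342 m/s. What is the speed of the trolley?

3.8 m/s

Double Doppler shift off a moving reflector: f₂ = f₀ · (v + u)/(v − u) (u > 0 toward emitter).
Rearranging, u = v · (f₂ − f₀)/(f₂ + f₀) = 342 × 0.963/85.963 ≈ 3.8 m/s.
So the trolley is moving at 3.8 m/s toward the emitter.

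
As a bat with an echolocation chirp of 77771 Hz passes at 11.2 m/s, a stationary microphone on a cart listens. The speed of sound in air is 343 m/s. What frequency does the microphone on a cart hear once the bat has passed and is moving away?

Receding: f₂ = f · v/(v + v_s) = 77771 × 343/354.2 ≈ 75312 Hz.

75312 Hz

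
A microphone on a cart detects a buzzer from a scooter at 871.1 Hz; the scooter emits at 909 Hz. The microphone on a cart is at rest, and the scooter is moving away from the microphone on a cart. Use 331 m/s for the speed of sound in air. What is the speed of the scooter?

f' = f · v/(v + v_s) ⇒ v_s = v · |1 − f/f'|.
v_s = 331 × |1 − 909/871.1| = 331 × 0.04351 ≈ 14.4 m/s.

14.4 m/s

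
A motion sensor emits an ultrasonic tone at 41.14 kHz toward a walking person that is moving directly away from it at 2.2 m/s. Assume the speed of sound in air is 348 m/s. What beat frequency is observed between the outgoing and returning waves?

At the walking person (a moving observer), f₁ = f₀ · (v − u)/v = 41.14 × 345.8/348 ≈ 40.880 kHz.
On reflection it acts as a source moving away from the stationary detector: f₂ = f₁ · v/(v + u) = 40.880 × 348/350.2 ≈ 40.623 kHz.
Beat frequency (with f₀ = 41140 Hz): |f₂ − f₀| = 2u·f₀/(v + u) = 2 × 2.2 × 41140/350.2 ≈ 517 Hz.

517 Hz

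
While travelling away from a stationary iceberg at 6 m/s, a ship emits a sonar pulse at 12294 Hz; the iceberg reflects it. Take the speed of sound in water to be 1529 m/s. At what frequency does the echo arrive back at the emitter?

12198 Hz

The iceberg receives the sound from a moving source: f₁ = f₀ · v/(v + v_e) = 12294 × 1529/1535 ≈ 12246 Hz.
On the return leg the ship is a moving observer: f₂ = f₁ · (v − v_e)/v = 12246 × 1523/1529 ≈ 12198 Hz.
Equivalently f₂ = f₀ · (v − v_e)/(v + v_e).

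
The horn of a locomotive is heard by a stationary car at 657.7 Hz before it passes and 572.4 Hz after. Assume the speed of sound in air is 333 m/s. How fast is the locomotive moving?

23.1 m/s

f₁/f₂ = (v + v_s)/(v − v_s), so v_s = v · (f₁ − f₂)/(f₁ + f₂).
v_s = 333 × (657.7 − 572.4)/(657.7 + 572.4) = 333 × 85.3/1230.1 ≈ 23.1 m/s.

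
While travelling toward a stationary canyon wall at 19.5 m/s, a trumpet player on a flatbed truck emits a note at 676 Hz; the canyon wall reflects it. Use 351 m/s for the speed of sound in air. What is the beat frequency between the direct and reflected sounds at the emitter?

The canyon wall receives the sound from a moving source: f₁ = f₀ · v/(v − v_e) = 676 × 351/331.5 ≈ 715.8 Hz.
On the return leg the trumpet player on a flatbed truck is a moving observer: f₂ = f₁ · (v + v_e)/v = 715.8 × 370.5/351 ≈ 755.5 Hz.
Beat against the emitted tone: |f₂ − f₀| = 2v_e·f₀/(v − v_e) = 2 × 19.5 × 676/331.5 ≈ 80 Hz.

80 Hz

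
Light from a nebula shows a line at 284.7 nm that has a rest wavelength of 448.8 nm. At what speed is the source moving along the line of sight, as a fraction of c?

0.426

λ'/λ₀ = 0.6344 < 1 (blueshift), so the source is approaching.
λ'/λ₀ = √((1 − β)/(1 + β)) for an approaching source ⇒ β = (1 − r²)/(1 + r²) with r = λ'/λ₀.
β = (1 − 0.4024)/(1 + 0.4024) ≈ 0.426.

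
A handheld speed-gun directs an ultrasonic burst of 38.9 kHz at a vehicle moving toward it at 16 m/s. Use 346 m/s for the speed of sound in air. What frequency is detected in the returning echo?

The vehicle first receives the wave as a moving observer: f₁ = f₀ · (v + u)/v = 38.9 × (346 + 16)/346 ≈ 40.7 kHz.
The reflection then acts as a moving source: f₂ = f₁ · v/(v − u) ≈ 42.7 kHz.

42.7 kHz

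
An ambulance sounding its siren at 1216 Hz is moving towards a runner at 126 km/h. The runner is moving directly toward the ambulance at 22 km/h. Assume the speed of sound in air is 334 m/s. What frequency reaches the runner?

126 km/h = 35 m/s; 22 km/h = 6.111 m/s.
With source approaching and observer approaching, f' = f · (v + v_o)/(v − v_s).
f' = 1216 × (334 + 6.111)/(334 − 35) = 1216 × 340.11/299 ≈ 1383 Hz.

1383 Hz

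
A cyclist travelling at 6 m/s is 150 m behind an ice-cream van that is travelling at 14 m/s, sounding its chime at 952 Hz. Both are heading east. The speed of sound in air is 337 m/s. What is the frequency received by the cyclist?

930 Hz

The cyclist is behind, so the ice-cream van is moving away from it while the cyclist is moving toward the ice-cream van.
General Doppler shift: f' = f · (v + v_o)/(v + v_s).
f' = 952 × (337 + 6)/(337 + 14) = 952 × 343/351 ≈ 930 Hz.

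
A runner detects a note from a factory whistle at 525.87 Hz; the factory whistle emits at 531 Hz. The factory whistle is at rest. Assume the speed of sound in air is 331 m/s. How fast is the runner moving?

f' < f, so the runner is receding.
f' = f · (v − v_o)/v ⇒ v_o = v · |f'/f − 1|.
v_o = 331 × |525.87/531 − 1| = 331 × 0.009661 ≈ 3.2 m/s.

3.2 m/s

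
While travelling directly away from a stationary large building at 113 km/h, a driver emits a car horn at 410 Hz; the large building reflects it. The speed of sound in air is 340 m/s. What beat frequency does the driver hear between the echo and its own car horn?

113 km/h = 31.39 m/s.
The large building receives the sound from a moving source: f₁ = f₀ · v/(v + v_e) = 410 × 340/371.39 ≈ 375.3 Hz.
On the return leg the driver is a moving observer: f₂ = f₁ · (v − v_e)/v = 375.3 × 308.61/340 ≈ 340.7 Hz.
Beat against the emitted tone: |f₂ − f₀| = 2v_e·f₀/(v + v_e) = 2 × 31.39 × 410/371.39 ≈ 69 Hz.

69 Hz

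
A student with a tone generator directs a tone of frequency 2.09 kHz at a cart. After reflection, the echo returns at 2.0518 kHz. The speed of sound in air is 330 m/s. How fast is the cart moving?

3.0 m/s

Double Doppler shift off a moving reflector: f₂ = f₀ · (v + u)/(v − u) (u > 0 toward emitter).
Rearranging, u = v · (f₂ − f₀)/(f₂ + f₀) = 330 × -0.0382/4.1418 ≈ -3.0 m/s.
So the cart is moving at 3.0 m/s away from the emitter.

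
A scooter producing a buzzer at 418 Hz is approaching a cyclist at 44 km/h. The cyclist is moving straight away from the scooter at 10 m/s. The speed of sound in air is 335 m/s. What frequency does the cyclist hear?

44 km/h = 12.22 m/s.
General Doppler shift: f' = f · (v − v_o)/(v − v_s).
f' = 418 × (335 − 10)/(335 − 12.22) = 418 × 325/322.78 ≈ 421 Hz.

421 Hz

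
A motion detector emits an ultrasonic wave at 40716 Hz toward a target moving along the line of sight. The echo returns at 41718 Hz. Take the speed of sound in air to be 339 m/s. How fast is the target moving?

Double Doppler shift off a moving reflector: f₂ = f₀ · (v + u)/(v − u) (u > 0 toward emitter).
Rearranging, u = v · (f₂ − f₀)/(f₂ + f₀) = 339 × 1002/82434 ≈ 4.1 m/s.
So the target is moving at 4.1 m/s toward the emitter.

4.1 m/s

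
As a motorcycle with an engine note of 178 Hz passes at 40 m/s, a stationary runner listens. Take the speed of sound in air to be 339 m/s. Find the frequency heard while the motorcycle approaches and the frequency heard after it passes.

202 Hz approaching; 159 Hz receding

Approaching: f₁ = f · v/(v − v_s) = 178 × 339/299 ≈ 202 Hz.
Receding: f₂ = f · v/(v + v_s) = 178 × 339/379 ≈ 159 Hz.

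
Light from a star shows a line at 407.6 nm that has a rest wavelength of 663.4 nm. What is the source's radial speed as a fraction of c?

λ'/λ₀ = 0.6144 < 1 (blueshift), so the source is approaching.
λ'/λ₀ = √((1 − β)/(1 + β)) for an approaching source ⇒ β = (1 − r²)/(1 + r²) with r = λ'/λ₀.
β = (1 − 0.3775)/(1 + 0.3775) ≈ 0.452.

0.452c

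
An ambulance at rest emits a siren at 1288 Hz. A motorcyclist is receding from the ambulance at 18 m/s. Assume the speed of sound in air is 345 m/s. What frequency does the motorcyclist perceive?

1221 Hz

Moving observer, stationary source: f' = f · (v − v_o)/v.
f' = 1288 × (345 − 18)/345 = 1288 × 327/345 ≈ 1221 Hz.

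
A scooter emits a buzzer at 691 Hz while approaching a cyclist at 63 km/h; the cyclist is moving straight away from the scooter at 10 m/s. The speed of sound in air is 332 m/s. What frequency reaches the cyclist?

707 Hz

63 km/h = 17.5 m/s.
Both move, so f' = f · (v − v_o)/(v − v_s).
f' = 691 × (332 − 10)/(332 − 17.5) = 691 × 322/314.5 ≈ 707 Hz.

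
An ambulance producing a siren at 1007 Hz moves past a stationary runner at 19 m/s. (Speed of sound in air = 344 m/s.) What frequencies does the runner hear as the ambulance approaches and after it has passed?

Approaching: f₁ = f · v/(v − v_s) = 1007 × 344/325 ≈ 1066 Hz.
Receding: f₂ = f · v/(v + v_s) = 1007 × 344/363 ≈ 954 Hz.

1066 Hz approaching; 954 Hz receding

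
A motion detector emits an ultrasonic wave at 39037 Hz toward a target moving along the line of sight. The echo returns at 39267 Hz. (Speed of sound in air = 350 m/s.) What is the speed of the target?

1.03 m/s

Double Doppler shift off a moving reflector: f₂ = f₀ · (v + u)/(v − u) (u > 0 toward emitter).
Rearranging, u = v · (f₂ − f₀)/(f₂ + f₀) = 350 × 230/78304 ≈ 1.03 m/s.
So the target is moving at 1.03 m/s toward the emitter.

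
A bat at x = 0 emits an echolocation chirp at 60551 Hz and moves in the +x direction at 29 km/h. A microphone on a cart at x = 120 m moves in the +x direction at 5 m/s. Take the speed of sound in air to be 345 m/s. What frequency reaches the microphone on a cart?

61100 Hz

29 km/h = 8.056 m/s.
The observer lies on the +x side, so the source is heading toward the observer and the observer is heading away from the source.
With source approaching and observer receding, f' = f · (v − v_o)/(v − v_s).
f' = 60551 × (345 − 5)/(345 − 8.056) = 60551 × 340/336.94 ≈ 61100 Hz.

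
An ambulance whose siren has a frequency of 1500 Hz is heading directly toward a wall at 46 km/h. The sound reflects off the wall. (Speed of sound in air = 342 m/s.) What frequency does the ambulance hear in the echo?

46 km/h = 12.78 m/s.
The wall receives the sound from a moving source: f₁ = f₀ · v/(v − v_e) = 1500 × 342/329.22 ≈ 1558 Hz.
On the return leg the ambulance is a moving observer: f₂ = f₁ · (v + v_e)/v = 1558 × 354.78/342 ≈ 1616 Hz.
Equivalently f₂ = f₀ · (v + v_e)/(v − v_e).

1616 Hz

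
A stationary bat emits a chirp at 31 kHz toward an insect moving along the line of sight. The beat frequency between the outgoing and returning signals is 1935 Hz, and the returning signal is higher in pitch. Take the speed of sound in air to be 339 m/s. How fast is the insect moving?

Double Doppler shift off a moving reflector: f₂ = f₀ · (v + u)/(v − u) (u > 0 toward emitter).
Returning signal is higher, so f₂ = f₀ + Δf = 31000 + 1935 = 32935 Hz.
Rearranging, u = v · (f₂ − f₀)/(f₂ + f₀) = 339 × 1935/63935 ≈ 10.3 m/s.
So the insect is moving at 10.3 m/s toward the emitter.

10.3 m/s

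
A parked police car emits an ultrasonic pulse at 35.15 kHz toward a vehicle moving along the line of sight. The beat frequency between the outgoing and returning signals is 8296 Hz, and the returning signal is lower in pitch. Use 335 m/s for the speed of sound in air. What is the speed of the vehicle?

45 m/s

Double Doppler shift off a moving reflector: f₂ = f₀ · (v + u)/(v − u) (u > 0 toward emitter).
Returning signal is lower, so f₂ = f₀ − Δf = 35150 − 8296 = 26854 Hz.
Rearranging, u = v · (f₂ − f₀)/(f₂ + f₀) = 335 × -8296/62004 ≈ -45 m/s.
So the vehicle is moving at 45 m/s away from the emitter.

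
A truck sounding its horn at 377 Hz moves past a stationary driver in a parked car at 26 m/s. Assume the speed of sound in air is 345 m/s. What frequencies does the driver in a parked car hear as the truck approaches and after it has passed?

Approaching: f₁ = f · v/(v − v_s) = 377 × 345/319 ≈ 408 Hz.
Receding: f₂ = f · v/(v + v_s) = 377 × 345/371 ≈ 351 Hz.

408 Hz approaching; 351 Hz receding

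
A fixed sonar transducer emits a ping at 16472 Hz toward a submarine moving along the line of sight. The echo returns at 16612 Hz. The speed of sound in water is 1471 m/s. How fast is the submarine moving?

6.2 m/s

Double Doppler shift off a moving reflector: f₂ = f₀ · (v + u)/(v − u) (u > 0 toward emitter).
Rearranging, u = v · (f₂ − f₀)/(f₂ + f₀) = 1471 × 140/33084 ≈ 6.2 m/s.
So the submarine is moving at 6.2 m/s toward the emitter.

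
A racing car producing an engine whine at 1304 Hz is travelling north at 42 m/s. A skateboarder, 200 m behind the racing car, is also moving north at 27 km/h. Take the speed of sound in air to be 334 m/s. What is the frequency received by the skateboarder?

1184 Hz

27 km/h = 7.5 m/s.
The skateboarder is behind, so the racing car is moving away from it while the skateboarder is moving toward the racing car.
With source receding and observer approaching, f' = f · (v + v_o)/(v + v_s).
f' = 1304 × (334 + 7.5)/(334 + 42) = 1304 × 341.5/376 ≈ 1184 Hz.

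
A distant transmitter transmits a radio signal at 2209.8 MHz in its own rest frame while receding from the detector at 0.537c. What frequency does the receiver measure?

Relativistic Doppler for frequency: f' = f₀ · √((1 − β)/(1 + β)).
f' = 2209.8 × √(0.4630/1.5370) = 2209.8 × 0.54885 ≈ 1212.8 MHz.

1212.8 MHz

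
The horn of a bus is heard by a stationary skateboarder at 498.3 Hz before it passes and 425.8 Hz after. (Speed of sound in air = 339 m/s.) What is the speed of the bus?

f₁/f₂ = (v + v_s)/(v − v_s), so v_s = v · (f₁ − f₂)/(f₁ + f₂).
v_s = 339 × (498.3 − 425.8)/(498.3 + 425.8) = 339 × 72.5/924.1 ≈ 27 m/s.

27 m/s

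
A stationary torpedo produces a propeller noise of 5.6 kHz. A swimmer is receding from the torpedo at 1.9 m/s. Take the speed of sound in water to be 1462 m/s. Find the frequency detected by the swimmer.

Moving observer, stationary source: f' = f · (v − v_o)/v.
f' = 5.6 × (1462 − 1.9)/1462 = 5.6 × 1460.1/1462 ≈ 5.59 kHz.

5.59 kHz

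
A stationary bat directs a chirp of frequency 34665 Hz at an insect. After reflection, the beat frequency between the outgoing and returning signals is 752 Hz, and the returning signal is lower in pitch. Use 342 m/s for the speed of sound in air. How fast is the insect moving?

3.8 m/s

Double Doppler shift off a moving reflector: f₂ = f₀ · (v + u)/(v − u) (u > 0 toward emitter).
Returning signal is lower, so f₂ = f₀ − Δf = 34665 − 752 = 33913 Hz.
Rearranging, u = v · (f₂ − f₀)/(f₂ + f₀) = 342 × -752/68578 ≈ -3.8 m/s.
So the insect is moving at 3.8 m/s away from the emitter.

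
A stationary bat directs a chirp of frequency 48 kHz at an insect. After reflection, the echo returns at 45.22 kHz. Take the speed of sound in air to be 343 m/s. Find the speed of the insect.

Double Doppler shift off a moving reflector: f₂ = f₀ · (v + u)/(v − u) (u > 0 toward emitter).
Rearranging, u = v · (f₂ − f₀)/(f₂ + f₀) = 343 × -2.78/93.22 ≈ -10.2 m/s.
So the insect is moving at 10.2 m/s away from the emitter.

10.2 m/s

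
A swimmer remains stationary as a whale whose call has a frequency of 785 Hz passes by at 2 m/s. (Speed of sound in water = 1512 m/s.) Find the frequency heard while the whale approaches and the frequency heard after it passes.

786 Hz approaching; 784 Hz receding

Approaching: f₁ = f · v/(v − v_s) = 785 × 1512/1510 ≈ 786 Hz.
Receding: f₂ = f · v/(v + v_s) = 785 × 1512/1514 ≈ 784 Hz.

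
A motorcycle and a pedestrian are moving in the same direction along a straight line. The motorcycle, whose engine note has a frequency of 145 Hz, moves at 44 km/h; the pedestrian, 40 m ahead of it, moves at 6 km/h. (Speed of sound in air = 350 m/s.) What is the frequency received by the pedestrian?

44 km/h = 12.22 m/s; 6 km/h = 1.667 m/s.
The pedestrian is ahead, so the motorcycle is moving toward it while the pedestrian is moving away from the motorcycle.
General Doppler shift: f' = f · (v − v_o)/(v − v_s).
f' = 145 × (350 − 1.667)/(350 − 12.22) = 145 × 348.33/337.78 ≈ 150 Hz.

150 Hz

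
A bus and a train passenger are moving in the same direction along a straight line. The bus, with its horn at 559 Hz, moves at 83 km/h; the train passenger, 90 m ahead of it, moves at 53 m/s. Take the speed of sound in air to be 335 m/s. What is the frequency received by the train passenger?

83 km/h = 23.06 m/s.
The train passenger is ahead, so the bus is moving toward it while the train passenger is moving away from the bus.
General Doppler shift: f' = f · (v − v_o)/(v − v_s).
f' = 559 × (335 − 53)/(335 − 23.06) = 559 × 282/311.94 ≈ 505 Hz.

505 Hz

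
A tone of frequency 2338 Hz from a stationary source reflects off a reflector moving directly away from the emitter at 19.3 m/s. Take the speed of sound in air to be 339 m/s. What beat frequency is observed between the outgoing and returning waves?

At the reflector (a moving observer), f₁ = f₀ · (v − u)/v = 2338 × 319.7/339 ≈ 2205 Hz.
The reflection then acts as a moving source: f₂ = f₁ · v/(v + u) ≈ 2086 Hz.
Equivalently f₂ = f₀ · (v − u)/(v + u).
Beat frequency: |f₂ − f₀| = 2u·f₀/(v + u) = 2 × 19.3 × 2338/358.3 ≈ 252 Hz.

252 Hz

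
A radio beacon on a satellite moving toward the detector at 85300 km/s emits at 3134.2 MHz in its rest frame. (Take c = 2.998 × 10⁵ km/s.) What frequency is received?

β = v/c = 85300/299800 = 0.2845.
Relativistic Doppler for frequency: f' = f₀ · √((1 + β)/(1 − β)).
f' = 3134.2 × √(1.2845/0.7155) = 3134.2 × 1.33990 ≈ 4199.5 MHz.

4199.5 MHz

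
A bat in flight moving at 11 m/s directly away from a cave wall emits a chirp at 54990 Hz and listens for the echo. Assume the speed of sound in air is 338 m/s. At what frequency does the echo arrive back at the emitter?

The cave wall receives the sound from a moving source: f₁ = f₀ · v/(v + v_e) = 54990 × 338/349 ≈ 53257 Hz.
On the return leg the bat in flight is a moving observer: f₂ = f₁ · (v − v_e)/v = 53257 × 327/338 ≈ 51524 Hz.
Equivalently f₂ = f₀ · (v − v_e)/(v + v_e).

51524 Hz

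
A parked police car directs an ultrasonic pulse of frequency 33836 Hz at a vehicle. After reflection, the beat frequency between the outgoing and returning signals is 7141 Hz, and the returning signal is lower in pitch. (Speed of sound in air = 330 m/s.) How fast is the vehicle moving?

Double Doppler shift off a moving reflector: f₂ = f₀ · (v + u)/(v − u) (u > 0 toward emitter).
Returning signal is lower, so f₂ = f₀ − Δf = 33836 − 7141 = 26695 Hz.
Rearranging, u = v · (f₂ − f₀)/(f₂ + f₀) = 330 × -7141/60531 ≈ -39 m/s.
So the vehicle is moving at 39 m/s away from the emitter.

39 m/s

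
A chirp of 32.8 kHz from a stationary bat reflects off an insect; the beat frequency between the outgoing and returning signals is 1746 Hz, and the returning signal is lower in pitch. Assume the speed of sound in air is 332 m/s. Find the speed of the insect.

Double Doppler shift off a moving reflector: f₂ = f₀ · (v + u)/(v − u) (u > 0 toward emitter).
Returning signal is lower, so f₂ = f₀ − Δf = 32800 − 1746 = 31054 Hz.
Rearranging, u = v · (f₂ − f₀)/(f₂ + f₀) = 332 × -1746/63854 ≈ -9.1 m/s.
So the insect is moving at 9.1 m/s away from the emitter.

9.1 m/s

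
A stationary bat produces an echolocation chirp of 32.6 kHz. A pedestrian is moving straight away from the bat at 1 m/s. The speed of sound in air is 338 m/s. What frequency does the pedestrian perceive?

Only the observer moves, away from the source, so f' = f · (v − v_o)/v.
f' = 32.6 × (338 − 1)/338 = 32.6 × 337/338 ≈ 32.5 kHz.

32.5 kHz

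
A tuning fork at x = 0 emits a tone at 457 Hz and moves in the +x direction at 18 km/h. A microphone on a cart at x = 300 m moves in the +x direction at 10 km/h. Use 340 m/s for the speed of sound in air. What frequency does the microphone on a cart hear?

460 Hz

18 km/h = 5 m/s; 10 km/h = 2.778 m/s.
The observer lies on the +x side, so the source is heading toward the observer and the observer is heading away from the source.
With source approaching and observer receding, f' = f · (v − v_o)/(v − v_s).
f' = 457 × (340 − 2.778)/(340 − 5) = 457 × 337.22/335 ≈ 460 Hz.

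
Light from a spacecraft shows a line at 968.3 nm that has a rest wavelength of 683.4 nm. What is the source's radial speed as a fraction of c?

λ'/λ₀ = 1.4169 > 1 (redshift), so the source is receding.
λ'/λ₀ = √((1 + β)/(1 − β)) for a receding source ⇒ β = (r² − 1)/(r² + 1) with r = λ'/λ₀.
β = (2.0076 − 1)/(2.0076 + 1) ≈ 0.335.

0.335c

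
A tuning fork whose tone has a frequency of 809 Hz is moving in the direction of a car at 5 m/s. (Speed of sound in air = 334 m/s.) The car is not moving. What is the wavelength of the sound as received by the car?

40.7 cm

With the source moving toward a stationary observer, f' = f · v/(v − v_s).
f' = 809 × 334/(334 − 5) ≈ 821 Hz.
λ' = v/f' = 334/821.295 ≈ 40.7 cm.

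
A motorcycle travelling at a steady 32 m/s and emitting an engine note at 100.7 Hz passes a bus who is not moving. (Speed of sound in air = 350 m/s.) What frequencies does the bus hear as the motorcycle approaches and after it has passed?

111 Hz approaching; 92 Hz receding

Approaching: f₁ = f · v/(v − v_s) = 100.7 × 350/318 ≈ 111 Hz.
Receding: f₂ = f · v/(v + v_s) = 100.7 × 350/382 ≈ 92 Hz.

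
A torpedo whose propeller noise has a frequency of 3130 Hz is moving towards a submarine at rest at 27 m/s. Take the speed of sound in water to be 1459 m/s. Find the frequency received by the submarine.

Only the source moves, toward the listener, so f' = f · v/(v − v_s).
f' = 3130 × 1459/(1459 − 27) = 3130 × 1459/1432 ≈ 3189 Hz.

3189 Hz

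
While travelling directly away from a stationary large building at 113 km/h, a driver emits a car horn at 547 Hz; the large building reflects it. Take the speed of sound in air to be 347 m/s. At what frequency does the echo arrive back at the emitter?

113 km/h = 31.39 m/s.
The large building receives the sound from a moving source: f₁ = f₀ · v/(v + v_e) = 547 × 347/378.39 ≈ 502 Hz.
On the return leg the driver is a moving observer: f₂ = f₁ · (v − v_e)/v = 502 × 315.61/347 ≈ 456 Hz.
Equivalently f₂ = f₀ · (v − v_e)/(v + v_e).

456 Hz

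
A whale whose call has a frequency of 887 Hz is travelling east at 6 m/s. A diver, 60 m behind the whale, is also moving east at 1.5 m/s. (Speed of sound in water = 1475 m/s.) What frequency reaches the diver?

884 Hz

The diver is behind, so the whale is moving away from it while the diver is moving toward the whale.
General Doppler shift: f' = f · (v + v_o)/(v + v_s).
f' = 887 × (1475 + 1.5)/(1475 + 6) = 887 × 1476.5/1481 ≈ 884 Hz.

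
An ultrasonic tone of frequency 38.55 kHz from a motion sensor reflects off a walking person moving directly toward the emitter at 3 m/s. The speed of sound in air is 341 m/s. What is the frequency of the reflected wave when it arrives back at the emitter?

The walking person first receives the wave as a moving observer: f₁ = f₀ · (v + u)/v = 38.55 × (341 + 3)/341 ≈ 38.9 kHz.
On reflection it acts as a source moving toward the stationary detector: f₂ = f₁ · v/(v − u) = 38.9 × 341/338 ≈ 39.2 kHz.
Equivalently f₂ = f₀ · (v + u)/(v − u).

39.2 kHz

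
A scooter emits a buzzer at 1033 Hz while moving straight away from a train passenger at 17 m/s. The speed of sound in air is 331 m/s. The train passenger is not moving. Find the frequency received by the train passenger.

983 Hz

Moving source, stationary observer: f' = f · v/(v + v_s) since the source is receding.
f' = 1033 × 331/(331 + 17) = 1033 × 331/348 ≈ 983 Hz.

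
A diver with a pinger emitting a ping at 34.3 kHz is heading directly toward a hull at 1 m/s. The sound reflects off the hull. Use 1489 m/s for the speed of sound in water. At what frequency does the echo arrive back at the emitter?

34.3 kHz

The hull receives the sound from a moving source: f₁ = f₀ · v/(v − v_e) = 34.3 × 1489/1488 ≈ 34.3 kHz.
On the return leg the diver with a pinger is a moving observer: f₂ = f₁ · (v + v_e)/v = 34.3 × 1490/1489 ≈ 34.3 kHz.
Equivalently f₂ = f₀ · (v + v_e)/(v − v_e).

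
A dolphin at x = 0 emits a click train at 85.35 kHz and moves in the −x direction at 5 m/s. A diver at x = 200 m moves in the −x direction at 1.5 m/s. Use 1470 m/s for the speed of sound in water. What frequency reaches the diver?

85.1 kHz

The observer lies on the +x side, so the source is heading away from the observer and the observer is heading toward the source.
General Doppler shift: f' = f · (v + v_o)/(v + v_s).
f' = 85.35 × (1470 + 1.5)/(1470 + 5) = 85.35 × 1471.5/1475 ≈ 85.1 kHz.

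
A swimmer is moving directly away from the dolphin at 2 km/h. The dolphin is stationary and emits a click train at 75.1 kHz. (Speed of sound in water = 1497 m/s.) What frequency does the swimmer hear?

75.1 kHz

2 km/h = 0.5556 m/s.
Moving observer, stationary source: f' = f · (v − v_o)/v.
f' = 75.1 × (1497 − 0.5556)/1497 = 75.1 × 1496.4/1497 ≈ 75.1 kHz.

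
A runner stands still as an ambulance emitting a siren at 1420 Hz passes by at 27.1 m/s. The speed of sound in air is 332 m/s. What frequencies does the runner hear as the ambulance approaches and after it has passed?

Approaching: f₁ = f · v/(v − v_s) = 1420 × 332/304.9 ≈ 1546 Hz.
Receding: f₂ = f · v/(v + v_s) = 1420 × 332/359.1 ≈ 1313 Hz.

1546 Hz approaching; 1313 Hz receding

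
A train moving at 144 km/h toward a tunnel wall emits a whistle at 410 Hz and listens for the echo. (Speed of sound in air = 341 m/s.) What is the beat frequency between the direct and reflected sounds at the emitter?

109 Hz

144 km/h = 40 m/s.
The tunnel wall receives the sound from a moving source: f₁ = f₀ · v/(v − v_e) = 410 × 341/301 ≈ 464.5 Hz.
On the return leg the train is a moving observer: f₂ = f₁ · (v + v_e)/v = 464.5 × 381/341 ≈ 519.0 Hz.
Equivalently f₂ = f₀ · (v + v_e)/(v − v_e).
Beat against the emitted tone: |f₂ − f₀| = 2v_e·f₀/(v − v_e) = 2 × 40 × 410/301 ≈ 109 Hz.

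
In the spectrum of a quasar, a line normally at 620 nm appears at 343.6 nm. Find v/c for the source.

0.530

λ'/λ₀ = 0.5542 < 1 (blueshift), so the source is approaching.
λ'/λ₀ = √((1 − β)/(1 + β)) for an approaching source ⇒ β = (1 − r²)/(1 + r²) with r = λ'/λ₀.
β = (1 − 0.3071)/(1 + 0.3071) ≈ 0.530.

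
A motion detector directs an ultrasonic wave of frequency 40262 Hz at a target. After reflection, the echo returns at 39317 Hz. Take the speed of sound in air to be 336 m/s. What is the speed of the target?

4.0 m/s

Double Doppler shift off a moving reflector: f₂ = f₀ · (v + u)/(v − u) (u > 0 toward emitter).
Rearranging, u = v · (f₂ − f₀)/(f₂ + f₀) = 336 × -945/79579 ≈ -4.0 m/s.
So the target is moving at 4.0 m/s away from the emitter.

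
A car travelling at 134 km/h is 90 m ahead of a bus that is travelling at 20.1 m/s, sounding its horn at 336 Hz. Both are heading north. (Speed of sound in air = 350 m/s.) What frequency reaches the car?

134 km/h = 37.22 m/s.
The car is ahead, so the bus is moving toward it while the car is moving away from the bus.
General Doppler shift: f' = f · (v − v_o)/(v − v_s).
f' = 336 × (350 − 37.22)/(350 − 20.1) = 336 × 312.78/329.9 ≈ 319 Hz.

319 Hz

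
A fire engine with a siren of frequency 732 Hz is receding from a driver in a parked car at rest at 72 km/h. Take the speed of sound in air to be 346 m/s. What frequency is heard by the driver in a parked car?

72 km/h = 20 m/s.
With the source moving away from a stationary observer, f' = f · v/(v + v_s).
f' = 732 × 346/(346 + 20) = 732 × 346/366 ≈ 692 Hz.

692 Hz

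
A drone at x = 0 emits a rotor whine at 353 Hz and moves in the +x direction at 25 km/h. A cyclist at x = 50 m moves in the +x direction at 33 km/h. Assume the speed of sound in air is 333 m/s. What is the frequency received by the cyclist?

351 Hz

25 km/h = 6.944 m/s; 33 km/h = 9.167 m/s.
The observer lies on the +x side, so the source is heading toward the observer and the observer is heading away from the source.
Both move, so f' = f · (v − v_o)/(v − v_s).
f' = 353 × (333 − 9.167)/(333 − 6.944) = 353 × 323.83/326.06 ≈ 351 Hz.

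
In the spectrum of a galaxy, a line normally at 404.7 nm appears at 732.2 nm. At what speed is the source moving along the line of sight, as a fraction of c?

λ'/λ₀ = 1.8092 > 1 (redshift), so the source is receding.
λ'/λ₀ = √((1 + β)/(1 − β)) for a receding source ⇒ β = (r² − 1)/(r² + 1) with r = λ'/λ₀.
β = (3.2734 − 1)/(3.2734 + 1) ≈ 0.532.

0.532c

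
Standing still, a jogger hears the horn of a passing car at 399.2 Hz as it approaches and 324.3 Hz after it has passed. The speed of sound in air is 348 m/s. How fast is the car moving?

36 m/s

f₁/f₂ = (v + v_s)/(v − v_s), so v_s = v · (f₁ − f₂)/(f₁ + f₂).
v_s = 348 × (399.2 − 324.3)/(399.2 + 324.3) = 348 × 74.9/723.5 ≈ 36 m/s.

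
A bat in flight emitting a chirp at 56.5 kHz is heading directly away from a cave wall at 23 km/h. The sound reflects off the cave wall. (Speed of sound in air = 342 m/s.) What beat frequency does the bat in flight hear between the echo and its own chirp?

23 km/h = 6.389 m/s.
The cave wall receives the sound from a moving source: f₁ = f₀ · v/(v + v_e) = 56.5 × 342/348.39 ≈ 55.46 kHz.
On the return leg the bat in flight is a moving observer: f₂ = f₁ · (v − v_e)/v = 55.46 × 335.61/342 ≈ 54.43 kHz.
Equivalently f₂ = f₀ · (v − v_e)/(v + v_e).
Beat against the emitted tone (with f₀ = 56500 Hz): |f₂ − f₀| = 2v_e·f₀/(v + v_e) = 2 × 6.389 × 56500/348.39 ≈ 2072 Hz.

2072 Hz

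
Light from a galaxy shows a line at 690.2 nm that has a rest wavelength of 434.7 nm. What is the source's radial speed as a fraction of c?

0.432c

λ'/λ₀ = 1.5878 > 1 (redshift), so the source is receding.
λ'/λ₀ = √((1 + β)/(1 − β)) for a receding source ⇒ β = (r² − 1)/(r² + 1) with r = λ'/λ₀.
β = (2.5210 − 1)/(2.5210 + 1) ≈ 0.432.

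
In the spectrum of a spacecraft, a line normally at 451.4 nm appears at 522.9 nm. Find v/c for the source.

λ'/λ₀ = 1.1584 > 1 (redshift), so the source is receding.
λ'/λ₀ = √((1 + β)/(1 − β)) for a receding source ⇒ β = (r² − 1)/(r² + 1) with r = λ'/λ₀.
β = (1.3419 − 1)/(1.3419 + 1) ≈ 0.146.

0.146c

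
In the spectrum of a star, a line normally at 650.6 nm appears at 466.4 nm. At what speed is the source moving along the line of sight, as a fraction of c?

λ'/λ₀ = 0.7169 < 1 (blueshift), so the source is approaching.
λ'/λ₀ = √((1 − β)/(1 + β)) for an approaching source ⇒ β = (1 − r²)/(1 + r²) with r = λ'/λ₀.
β = (1 − 0.5139)/(1 + 0.5139) ≈ 0.321.

0.321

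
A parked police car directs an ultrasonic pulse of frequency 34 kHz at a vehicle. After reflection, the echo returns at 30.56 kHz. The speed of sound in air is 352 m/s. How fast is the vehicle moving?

Double Doppler shift off a moving reflector: f₂ = f₀ · (v + u)/(v − u) (u > 0 toward emitter).
Rearranging, u = v · (f₂ − f₀)/(f₂ + f₀) = 352 × -3.44/64.56 ≈ -18.8 m/s.
So the vehicle is moving at 18.8 m/s away from the emitter.

18.8 m/s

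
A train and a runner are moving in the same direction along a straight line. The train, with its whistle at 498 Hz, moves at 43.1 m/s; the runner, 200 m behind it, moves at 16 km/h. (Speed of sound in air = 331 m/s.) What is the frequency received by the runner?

447 Hz

16 km/h = 4.444 m/s.
The runner is behind, so the train is moving away from it while the runner is moving toward the train.
Both move, so f' = f · (v + v_o)/(v + v_s).
f' = 498 × (331 + 4.444)/(331 + 43.1) = 498 × 335.44/374.1 ≈ 447 Hz.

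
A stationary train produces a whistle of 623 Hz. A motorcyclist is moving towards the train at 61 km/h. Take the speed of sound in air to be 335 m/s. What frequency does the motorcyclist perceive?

655 Hz

61 km/h = 16.94 m/s.
Only the observer moves, toward the source, so f' = f · (v + v_o)/v.
f' = 623 × (335 + 16.94)/335 = 623 × 351.94/335 ≈ 655 Hz.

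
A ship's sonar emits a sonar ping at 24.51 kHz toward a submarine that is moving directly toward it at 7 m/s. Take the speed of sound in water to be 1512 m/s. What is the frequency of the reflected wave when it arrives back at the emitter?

24.7 kHz

At the submarine (a moving observer), f₁ = f₀ · (v + u)/v = 24.51 × 1519/1512 ≈ 24.6 kHz.
On reflection it acts as a source moving toward the stationary detector: f₂ = f₁ · v/(v − u) = 24.6 × 1512/1505 ≈ 24.7 kHz.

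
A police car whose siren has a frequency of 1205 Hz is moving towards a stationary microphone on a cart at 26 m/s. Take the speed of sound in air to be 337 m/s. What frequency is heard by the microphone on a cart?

Moving source, stationary observer: f' = f · v/(v − v_s) since the source is approaching.
f' = 1205 × 337/(337 − 26) = 1205 × 337/311 ≈ 1306 Hz.

1306 Hz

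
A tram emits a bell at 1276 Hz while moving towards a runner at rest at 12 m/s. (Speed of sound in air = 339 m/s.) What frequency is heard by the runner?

1323 Hz

With the source moving toward a stationary observer, f' = f · v/(v − v_s).
f' = 1276 × 339/(339 − 12) = 1276 × 339/327 ≈ 1323 Hz.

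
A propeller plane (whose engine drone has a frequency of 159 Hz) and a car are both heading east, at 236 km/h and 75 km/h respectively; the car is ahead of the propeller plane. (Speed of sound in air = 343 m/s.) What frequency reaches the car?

185 Hz

236 km/h = 65.56 m/s; 75 km/h = 20.83 m/s.
The car is ahead, so the propeller plane is moving toward it while the car is moving away from the propeller plane.
General Doppler shift: f' = f · (v − v_o)/(v − v_s).
f' = 159 × (343 − 20.83)/(343 − 65.56) = 159 × 322.17/277.44 ≈ 185 Hz.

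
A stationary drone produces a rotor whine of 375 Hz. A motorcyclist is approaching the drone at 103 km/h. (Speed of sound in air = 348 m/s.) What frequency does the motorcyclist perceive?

406 Hz

103 km/h = 28.61 m/s.
Only the observer moves, toward the source, so f' = f · (v + v_o)/v.
f' = 375 × (348 + 28.61)/348 = 375 × 376.61/348 ≈ 406 Hz.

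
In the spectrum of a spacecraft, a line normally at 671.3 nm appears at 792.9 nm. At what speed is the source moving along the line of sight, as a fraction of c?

0.165

λ'/λ₀ = 1.1811 > 1 (redshift), so the source is receding.
λ'/λ₀ = √((1 + β)/(1 − β)) for a receding source ⇒ β = (r² − 1)/(r² + 1) with r = λ'/λ₀.
β = (1.3951 − 1)/(1.3951 + 1) ≈ 0.165.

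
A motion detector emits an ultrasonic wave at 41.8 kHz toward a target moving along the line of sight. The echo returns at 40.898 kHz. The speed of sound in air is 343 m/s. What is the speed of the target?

Double Doppler shift off a moving reflector: f₂ = f₀ · (v + u)/(v − u) (u > 0 toward emitter).
Rearranging, u = v · (f₂ − f₀)/(f₂ + f₀) = 343 × -0.902/82.698 ≈ -3.7 m/s.
So the target is moving at 3.7 m/s away from the emitter.

3.7 m/s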